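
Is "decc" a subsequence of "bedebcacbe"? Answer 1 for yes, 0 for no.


Check if "decc" is a subsequence of "bedebcacbe"
Greedy scan:
  Position 0 ('b'): no match needed
  Position 1 ('e'): no match needed
  Position 2 ('d'): matches sub[0] = 'd'
  Position 3 ('e'): matches sub[1] = 'e'
  Position 4 ('b'): no match needed
  Position 5 ('c'): matches sub[2] = 'c'
  Position 6 ('a'): no match needed
  Position 7 ('c'): matches sub[3] = 'c'
  Position 8 ('b'): no match needed
  Position 9 ('e'): no match needed
All 4 characters matched => is a subsequence

1


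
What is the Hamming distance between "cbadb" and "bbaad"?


Comparing "cbadb" and "bbaad" position by position:
  Position 0: 'c' vs 'b' => differ
  Position 1: 'b' vs 'b' => same
  Position 2: 'a' vs 'a' => same
  Position 3: 'd' vs 'a' => differ
  Position 4: 'b' vs 'd' => differ
Total differences (Hamming distance): 3

3


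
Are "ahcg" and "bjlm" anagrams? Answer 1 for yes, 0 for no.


Strings: "ahcg", "bjlm"
Sorted first:  acgh
Sorted second: bjlm
Differ at position 0: 'a' vs 'b' => not anagrams

0


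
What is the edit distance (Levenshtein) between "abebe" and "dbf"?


Computing edit distance: "abebe" -> "dbf"
DP table:
           d    b    f
      0    1    2    3
  a   1    1    2    3
  b   2    2    1    2
  e   3    3    2    2
  b   4    4    3    3
  e   5    5    4    4
Edit distance = dp[5][3] = 4

4


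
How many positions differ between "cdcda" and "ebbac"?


Comparing "cdcda" and "ebbac" position by position:
  Position 0: 'c' vs 'e' => DIFFER
  Position 1: 'd' vs 'b' => DIFFER
  Position 2: 'c' vs 'b' => DIFFER
  Position 3: 'd' vs 'a' => DIFFER
  Position 4: 'a' vs 'c' => DIFFER
Positions that differ: 5

5


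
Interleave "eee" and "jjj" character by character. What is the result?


Interleaving "eee" and "jjj":
  Position 0: 'e' from first, 'j' from second => "ej"
  Position 1: 'e' from first, 'j' from second => "ej"
  Position 2: 'e' from first, 'j' from second => "ej"
Result: ejejej

ejejej


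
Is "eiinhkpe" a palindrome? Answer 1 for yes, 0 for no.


Input: eiinhkpe
Reversed: epkhniie
  Compare pos 0 ('e') with pos 7 ('e'): match
  Compare pos 1 ('i') with pos 6 ('p'): MISMATCH
  Compare pos 2 ('i') with pos 5 ('k'): MISMATCH
  Compare pos 3 ('n') with pos 4 ('h'): MISMATCH
Result: not a palindrome

0


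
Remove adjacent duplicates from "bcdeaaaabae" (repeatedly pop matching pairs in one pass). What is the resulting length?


Input: bcdeaaaabae
Stack-based adjacent duplicate removal:
  Read 'b': push. Stack: b
  Read 'c': push. Stack: bc
  Read 'd': push. Stack: bcd
  Read 'e': push. Stack: bcde
  Read 'a': push. Stack: bcdea
  Read 'a': matches stack top 'a' => pop. Stack: bcde
  Read 'a': push. Stack: bcdea
  Read 'a': matches stack top 'a' => pop. Stack: bcde
  Read 'b': push. Stack: bcdeb
  Read 'a': push. Stack: bcdeba
  Read 'e': push. Stack: bcdebae
Final stack: "bcdebae" (length 7)

7


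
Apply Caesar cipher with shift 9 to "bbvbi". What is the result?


Caesar cipher: shift "bbvbi" by 9
  'b' (pos 1) + 9 = pos 10 = 'k'
  'b' (pos 1) + 9 = pos 10 = 'k'
  'v' (pos 21) + 9 = pos 4 = 'e'
  'b' (pos 1) + 9 = pos 10 = 'k'
  'i' (pos 8) + 9 = pos 17 = 'r'
Result: kkekr

kkekr


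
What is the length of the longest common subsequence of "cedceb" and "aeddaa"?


LCS of "cedceb" and "aeddaa"
DP table:
           a    e    d    d    a    a
      0    0    0    0    0    0    0
  c   0    0    0    0    0    0    0
  e   0    0    1    1    1    1    1
  d   0    0    1    2    2    2    2
  c   0    0    1    2    2    2    2
  e   0    0    1    2    2    2    2
  b   0    0    1    2    2    2    2
LCS length = dp[6][6] = 2

2


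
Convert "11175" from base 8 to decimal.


Input: "11175" in base 8
Positional expansion:
  Digit '1' (value 1) x 8^4 = 4096
  Digit '1' (value 1) x 8^3 = 512
  Digit '1' (value 1) x 8^2 = 64
  Digit '7' (value 7) x 8^1 = 56
  Digit '5' (value 5) x 8^0 = 5
Sum = 4733

4733


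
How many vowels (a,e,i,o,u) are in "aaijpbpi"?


Input: aaijpbpi
Checking each character:
  'a' at position 0: vowel (running total: 1)
  'a' at position 1: vowel (running total: 2)
  'i' at position 2: vowel (running total: 3)
  'j' at position 3: consonant
  'p' at position 4: consonant
  'b' at position 5: consonant
  'p' at position 6: consonant
  'i' at position 7: vowel (running total: 4)
Total vowels: 4

4


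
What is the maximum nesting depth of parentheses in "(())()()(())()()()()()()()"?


Input: "(())()()(())()()()()()()()"
Tracking depth:
  Position 0 '(': depth becomes 1
  Position 1 '(': depth becomes 2
  Position 2 ')': depth becomes 1
  Position 3 ')': depth becomes 0
  Position 4 '(': depth becomes 1
  Position 5 ')': depth becomes 0
  Position 6 '(': depth becomes 1
  Position 7 ')': depth becomes 0
  Position 8 '(': depth becomes 1
  Position 9 '(': depth becomes 2
  Position 10 ')': depth becomes 1
  Position 11 ')': depth becomes 0
  Position 12 '(': depth becomes 1
  Position 13 ')': depth becomes 0
  Position 14 '(': depth becomes 1
  Position 15 ')': depth becomes 0
  Position 16 '(': depth becomes 1
  Position 17 ')': depth becomes 0
  Position 18 '(': depth becomes 1
  Position 19 ')': depth becomes 0
  Position 20 '(': depth becomes 1
  Position 21 ')': depth becomes 0
  Position 22 '(': depth becomes 1
  Position 23 ')': depth becomes 0
  Position 24 '(': depth becomes 1
  Position 25 ')': depth becomes 0
Maximum depth reached: 2

2


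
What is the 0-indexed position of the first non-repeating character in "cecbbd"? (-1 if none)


Input: cecbbd
Character frequencies:
  'b': 2
  'c': 2
  'd': 1
  'e': 1
Scanning left to right for freq == 1:
  Position 0 ('c'): freq=2, skip
  Position 1 ('e'): unique! => answer = 1

1


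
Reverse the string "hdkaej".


Input: hdkaej
Reading characters right to left:
  Position 5: 'j'
  Position 4: 'e'
  Position 3: 'a'
  Position 2: 'k'
  Position 1: 'd'
  Position 0: 'h'
Reversed: jeakdh

jeakdh


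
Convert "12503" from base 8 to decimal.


Input: "12503" in base 8
Positional expansion:
  Digit '1' (value 1) x 8^4 = 4096
  Digit '2' (value 2) x 8^3 = 1024
  Digit '5' (value 5) x 8^2 = 320
  Digit '0' (value 0) x 8^1 = 0
  Digit '3' (value 3) x 8^0 = 3
Sum = 5443

5443


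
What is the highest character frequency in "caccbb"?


Input: caccbb
Character counts:
  'a': 1
  'b': 2
  'c': 3
Maximum frequency: 3

3


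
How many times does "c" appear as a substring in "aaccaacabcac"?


Searching for "c" in "aaccaacabcac"
Scanning each position:
  Position 0: "a" => no
  Position 1: "a" => no
  Position 2: "c" => MATCH
  Position 3: "c" => MATCH
  Position 4: "a" => no
  Position 5: "a" => no
  Position 6: "c" => MATCH
  Position 7: "a" => no
  Position 8: "b" => no
  Position 9: "c" => MATCH
  Position 10: "a" => no
  Position 11: "c" => MATCH
Total occurrences: 5

5


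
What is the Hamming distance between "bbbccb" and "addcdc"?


Comparing "bbbccb" and "addcdc" position by position:
  Position 0: 'b' vs 'a' => differ
  Position 1: 'b' vs 'd' => differ
  Position 2: 'b' vs 'd' => differ
  Position 3: 'c' vs 'c' => same
  Position 4: 'c' vs 'd' => differ
  Position 5: 'b' vs 'c' => differ
Total differences (Hamming distance): 5

5


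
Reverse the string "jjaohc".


Input: jjaohc
Reading characters right to left:
  Position 5: 'c'
  Position 4: 'h'
  Position 3: 'o'
  Position 2: 'a'
  Position 1: 'j'
  Position 0: 'j'
Reversed: choajj

choajj


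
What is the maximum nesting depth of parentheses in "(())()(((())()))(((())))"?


Input: "(())()(((())()))(((())))"
Tracking depth:
  Position 0 '(': depth becomes 1
  Position 1 '(': depth becomes 2
  Position 2 ')': depth becomes 1
  Position 3 ')': depth becomes 0
  Position 4 '(': depth becomes 1
  Position 5 ')': depth becomes 0
  Position 6 '(': depth becomes 1
  Position 7 '(': depth becomes 2
  Position 8 '(': depth becomes 3
  Position 9 '(': depth becomes 4
  Position 10 ')': depth becomes 3
  Position 11 ')': depth becomes 2
  Position 12 '(': depth becomes 3
  Position 13 ')': depth becomes 2
  Position 14 ')': depth becomes 1
  Position 15 ')': depth becomes 0
  Position 16 '(': depth becomes 1
  Position 17 '(': depth becomes 2
  Position 18 '(': depth becomes 3
  Position 19 '(': depth becomes 4
  Position 20 ')': depth becomes 3
  Position 21 ')': depth becomes 2
  Position 22 ')': depth becomes 1
  Position 23 ')': depth becomes 0
Maximum depth reached: 4

4


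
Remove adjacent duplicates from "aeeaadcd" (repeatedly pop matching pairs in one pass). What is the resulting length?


Input: aeeaadcd
Stack-based adjacent duplicate removal:
  Read 'a': push. Stack: a
  Read 'e': push. Stack: ae
  Read 'e': matches stack top 'e' => pop. Stack: a
  Read 'a': matches stack top 'a' => pop. Stack: (empty)
  Read 'a': push. Stack: a
  Read 'd': push. Stack: ad
  Read 'c': push. Stack: adc
  Read 'd': push. Stack: adcd
Final stack: "adcd" (length 4)

4


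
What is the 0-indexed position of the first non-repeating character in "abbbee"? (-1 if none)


Input: abbbee
Character frequencies:
  'a': 1
  'b': 3
  'e': 2
Scanning left to right for freq == 1:
  Position 0 ('a'): unique! => answer = 0

0


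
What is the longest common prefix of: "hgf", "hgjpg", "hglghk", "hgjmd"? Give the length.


Words: hgf, hgjpg, hglghk, hgjmd
  Position 0: all 'h' => match
  Position 1: all 'g' => match
  Position 2: ('f', 'j', 'l', 'j') => mismatch, stop
LCP = "hg" (length 2)

2


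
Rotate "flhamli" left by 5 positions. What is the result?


Input: "flhamli", rotate left by 5
First 5 characters: "flham"
Remaining characters: "li"
Concatenate remaining + first: "li" + "flham" = "liflham"

liflham


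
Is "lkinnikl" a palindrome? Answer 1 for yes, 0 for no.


Input: lkinnikl
Reversed: lkinnikl
  Compare pos 0 ('l') with pos 7 ('l'): match
  Compare pos 1 ('k') with pos 6 ('k'): match
  Compare pos 2 ('i') with pos 5 ('i'): match
  Compare pos 3 ('n') with pos 4 ('n'): match
Result: palindrome

1


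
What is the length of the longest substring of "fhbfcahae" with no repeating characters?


Input: "fhbfcahae"
Sliding window (track last position of each char):
  Position 0 ('f'): window [0,0] length 1 -- new best
  Position 1 ('h'): window [0,1] length 2 -- new best
  Position 2 ('b'): window [0,2] length 3 -- new best
  Position 3 ('f'): repeat (last at 0), move window start to 1
  Position 3 ('f'): window [1,3] length 3
  Position 4 ('c'): window [1,4] length 4 -- new best
  Position 5 ('a'): window [1,5] length 5 -- new best
  Position 6 ('h'): repeat (last at 1), move window start to 2
  Position 6 ('h'): window [2,6] length 5
  Position 7 ('a'): repeat (last at 5), move window start to 6
  Position 7 ('a'): window [6,7] length 2
  Position 8 ('e'): window [6,8] length 3
Longest substring with no repeats: "hbfca" with length 5

5


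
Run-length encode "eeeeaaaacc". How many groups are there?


Input: eeeeaaaacc
Scanning for consecutive runs:
  Group 1: 'e' x 4 (positions 0-3)
  Group 2: 'a' x 4 (positions 4-7)
  Group 3: 'c' x 2 (positions 8-9)
Total groups: 3

3


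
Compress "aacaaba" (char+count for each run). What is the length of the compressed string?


Input: aacaaba
Runs:
  'a' x 2 => "a2"
  'c' x 1 => "c1"
  'a' x 2 => "a2"
  'b' x 1 => "b1"
  'a' x 1 => "a1"
Compressed: "a2c1a2b1a1"
Compressed length: 10

10


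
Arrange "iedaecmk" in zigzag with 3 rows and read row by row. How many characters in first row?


Zigzag "iedaecmk" into 3 rows:
Placing characters:
  'i' => row 0
  'e' => row 1
  'd' => row 2
  'a' => row 1
  'e' => row 0
  'c' => row 1
  'm' => row 2
  'k' => row 1
Rows:
  Row 0: "ie"
  Row 1: "eack"
  Row 2: "dm"
First row length: 2

2


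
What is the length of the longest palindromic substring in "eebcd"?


Input: "eebcd"
Checking substrings for palindromes:
  [0:2] "ee" (len 2) => palindrome
Longest palindromic substring: "ee" with length 2

2


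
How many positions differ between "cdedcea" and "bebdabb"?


Comparing "cdedcea" and "bebdabb" position by position:
  Position 0: 'c' vs 'b' => DIFFER
  Position 1: 'd' vs 'e' => DIFFER
  Position 2: 'e' vs 'b' => DIFFER
  Position 3: 'd' vs 'd' => same
  Position 4: 'c' vs 'a' => DIFFER
  Position 5: 'e' vs 'b' => DIFFER
  Position 6: 'a' vs 'b' => DIFFER
Positions that differ: 6

6


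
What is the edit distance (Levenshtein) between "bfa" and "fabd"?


Computing edit distance: "bfa" -> "fabd"
DP table:
           f    a    b    d
      0    1    2    3    4
  b   1    1    2    2    3
  f   2    1    2    3    3
  a   3    2    1    2    3
Edit distance = dp[3][4] = 3

3


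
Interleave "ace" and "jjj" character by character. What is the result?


Interleaving "ace" and "jjj":
  Position 0: 'a' from first, 'j' from second => "aj"
  Position 1: 'c' from first, 'j' from second => "cj"
  Position 2: 'e' from first, 'j' from second => "ej"
Result: ajcjej

ajcjej


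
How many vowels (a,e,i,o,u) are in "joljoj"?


Input: joljoj
Checking each character:
  'j' at position 0: consonant
  'o' at position 1: vowel (running total: 1)
  'l' at position 2: consonant
  'j' at position 3: consonant
  'o' at position 4: vowel (running total: 2)
  'j' at position 5: consonant
Total vowels: 2

2


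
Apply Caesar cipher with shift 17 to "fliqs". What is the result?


Caesar cipher: shift "fliqs" by 17
  'f' (pos 5) + 17 = pos 22 = 'w'
  'l' (pos 11) + 17 = pos 2 = 'c'
  'i' (pos 8) + 17 = pos 25 = 'z'
  'q' (pos 16) + 17 = pos 7 = 'h'
  's' (pos 18) + 17 = pos 9 = 'j'
Result: wczhj

wczhj


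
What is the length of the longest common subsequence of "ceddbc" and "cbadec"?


LCS of "ceddbc" and "cbadec"
DP table:
           c    b    a    d    e    c
      0    0    0    0    0    0    0
  c   0    1    1    1    1    1    1
  e   0    1    1    1    1    2    2
  d   0    1    1    1    2    2    2
  d   0    1    1    1    2    2    2
  b   0    1    2    2    2    2    2
  c   0    1    2    2    2    2    3
LCS length = dp[6][6] = 3

3


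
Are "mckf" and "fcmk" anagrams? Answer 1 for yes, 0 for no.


Strings: "mckf", "fcmk"
Sorted first:  cfkm
Sorted second: cfkm
Sorted forms match => anagrams

1


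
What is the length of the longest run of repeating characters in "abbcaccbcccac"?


Input: "abbcaccbcccac"
Scanning for longest run:
  Position 1 ('b'): new char, reset run to 1
  Position 2 ('b'): continues run of 'b', length=2
  Position 3 ('c'): new char, reset run to 1
  Position 4 ('a'): new char, reset run to 1
  Position 5 ('c'): new char, reset run to 1
  Position 6 ('c'): continues run of 'c', length=2
  Position 7 ('b'): new char, reset run to 1
  Position 8 ('c'): new char, reset run to 1
  Position 9 ('c'): continues run of 'c', length=2
  Position 10 ('c'): continues run of 'c', length=3
  Position 11 ('a'): new char, reset run to 1
  Position 12 ('c'): new char, reset run to 1
Longest run: 'c' with length 3

3


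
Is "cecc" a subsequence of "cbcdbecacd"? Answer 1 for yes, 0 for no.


Check if "cecc" is a subsequence of "cbcdbecacd"
Greedy scan:
  Position 0 ('c'): matches sub[0] = 'c'
  Position 1 ('b'): no match needed
  Position 2 ('c'): no match needed
  Position 3 ('d'): no match needed
  Position 4 ('b'): no match needed
  Position 5 ('e'): matches sub[1] = 'e'
  Position 6 ('c'): matches sub[2] = 'c'
  Position 7 ('a'): no match needed
  Position 8 ('c'): matches sub[3] = 'c'
  Position 9 ('d'): no match needed
All 4 characters matched => is a subsequence

1


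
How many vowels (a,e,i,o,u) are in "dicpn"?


Input: dicpn
Checking each character:
  'd' at position 0: consonant
  'i' at position 1: vowel (running total: 1)
  'c' at position 2: consonant
  'p' at position 3: consonant
  'n' at position 4: consonant
Total vowels: 1

1


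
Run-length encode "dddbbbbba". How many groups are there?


Input: dddbbbbba
Scanning for consecutive runs:
  Group 1: 'd' x 3 (positions 0-2)
  Group 2: 'b' x 5 (positions 3-7)
  Group 3: 'a' x 1 (positions 8-8)
Total groups: 3

3


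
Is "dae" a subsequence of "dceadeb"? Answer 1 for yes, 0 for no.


Check if "dae" is a subsequence of "dceadeb"
Greedy scan:
  Position 0 ('d'): matches sub[0] = 'd'
  Position 1 ('c'): no match needed
  Position 2 ('e'): no match needed
  Position 3 ('a'): matches sub[1] = 'a'
  Position 4 ('d'): no match needed
  Position 5 ('e'): matches sub[2] = 'e'
  Position 6 ('b'): no match needed
All 3 characters matched => is a subsequence

1


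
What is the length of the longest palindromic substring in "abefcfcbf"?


Input: "abefcfcbf"
Checking substrings for palindromes:
  [3:6] "fcf" (len 3) => palindrome
  [4:7] "cfc" (len 3) => palindrome
Longest palindromic substring: "fcf" with length 3

3


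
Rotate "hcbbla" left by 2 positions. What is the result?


Input: "hcbbla", rotate left by 2
First 2 characters: "hc"
Remaining characters: "bbla"
Concatenate remaining + first: "bbla" + "hc" = "bblahc"

bblahc


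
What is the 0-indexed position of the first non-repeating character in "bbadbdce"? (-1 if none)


Input: bbadbdce
Character frequencies:
  'a': 1
  'b': 3
  'c': 1
  'd': 2
  'e': 1
Scanning left to right for freq == 1:
  Position 0 ('b'): freq=3, skip
  Position 1 ('b'): freq=3, skip
  Position 2 ('a'): unique! => answer = 2

2


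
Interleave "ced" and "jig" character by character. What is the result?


Interleaving "ced" and "jig":
  Position 0: 'c' from first, 'j' from second => "cj"
  Position 1: 'e' from first, 'i' from second => "ei"
  Position 2: 'd' from first, 'g' from second => "dg"
Result: cjeidg

cjeidg


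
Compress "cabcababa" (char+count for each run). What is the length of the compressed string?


Input: cabcababa
Runs:
  'c' x 1 => "c1"
  'a' x 1 => "a1"
  'b' x 1 => "b1"
  'c' x 1 => "c1"
  'a' x 1 => "a1"
  'b' x 1 => "b1"
  'a' x 1 => "a1"
  'b' x 1 => "b1"
  'a' x 1 => "a1"
Compressed: "c1a1b1c1a1b1a1b1a1"
Compressed length: 18

18


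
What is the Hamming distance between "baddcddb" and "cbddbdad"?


Comparing "baddcddb" and "cbddbdad" position by position:
  Position 0: 'b' vs 'c' => differ
  Position 1: 'a' vs 'b' => differ
  Position 2: 'd' vs 'd' => same
  Position 3: 'd' vs 'd' => same
  Position 4: 'c' vs 'b' => differ
  Position 5: 'd' vs 'd' => same
  Position 6: 'd' vs 'a' => differ
  Position 7: 'b' vs 'd' => differ
Total differences (Hamming distance): 5

5


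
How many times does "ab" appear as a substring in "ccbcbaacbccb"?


Searching for "ab" in "ccbcbaacbccb"
Scanning each position:
  Position 0: "cc" => no
  Position 1: "cb" => no
  Position 2: "bc" => no
  Position 3: "cb" => no
  Position 4: "ba" => no
  Position 5: "aa" => no
  Position 6: "ac" => no
  Position 7: "cb" => no
  Position 8: "bc" => no
  Position 9: "cc" => no
  Position 10: "cb" => no
Total occurrences: 0

0


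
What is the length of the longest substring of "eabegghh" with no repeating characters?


Input: "eabegghh"
Sliding window (track last position of each char):
  Position 0 ('e'): window [0,0] length 1 -- new best
  Position 1 ('a'): window [0,1] length 2 -- new best
  Position 2 ('b'): window [0,2] length 3 -- new best
  Position 3 ('e'): repeat (last at 0), move window start to 1
  Position 3 ('e'): window [1,3] length 3
  Position 4 ('g'): window [1,4] length 4 -- new best
  Position 5 ('g'): repeat (last at 4), move window start to 5
  Position 5 ('g'): window [5,5] length 1
  Position 6 ('h'): window [5,6] length 2
  Position 7 ('h'): repeat (last at 6), move window start to 7
  Position 7 ('h'): window [7,7] length 1
Longest substring with no repeats: "abeg" with length 4

4


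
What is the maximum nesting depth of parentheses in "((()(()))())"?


Input: "((()(()))())"
Tracking depth:
  Position 0 '(': depth becomes 1
  Position 1 '(': depth becomes 2
  Position 2 '(': depth becomes 3
  Position 3 ')': depth becomes 2
  Position 4 '(': depth becomes 3
  Position 5 '(': depth becomes 4
  Position 6 ')': depth becomes 3
  Position 7 ')': depth becomes 2
  Position 8 ')': depth becomes 1
  Position 9 '(': depth becomes 2
  Position 10 ')': depth becomes 1
  Position 11 ')': depth becomes 0
Maximum depth reached: 4

4


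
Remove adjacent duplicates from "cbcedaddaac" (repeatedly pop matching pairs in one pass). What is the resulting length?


Input: cbcedaddaac
Stack-based adjacent duplicate removal:
  Read 'c': push. Stack: c
  Read 'b': push. Stack: cb
  Read 'c': push. Stack: cbc
  Read 'e': push. Stack: cbce
  Read 'd': push. Stack: cbced
  Read 'a': push. Stack: cbceda
  Read 'd': push. Stack: cbcedad
  Read 'd': matches stack top 'd' => pop. Stack: cbceda
  Read 'a': matches stack top 'a' => pop. Stack: cbced
  Read 'a': push. Stack: cbceda
  Read 'c': push. Stack: cbcedac
Final stack: "cbcedac" (length 7)

7


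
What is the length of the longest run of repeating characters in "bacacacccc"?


Input: "bacacacccc"
Scanning for longest run:
  Position 1 ('a'): new char, reset run to 1
  Position 2 ('c'): new char, reset run to 1
  Position 3 ('a'): new char, reset run to 1
  Position 4 ('c'): new char, reset run to 1
  Position 5 ('a'): new char, reset run to 1
  Position 6 ('c'): new char, reset run to 1
  Position 7 ('c'): continues run of 'c', length=2
  Position 8 ('c'): continues run of 'c', length=3
  Position 9 ('c'): continues run of 'c', length=4
Longest run: 'c' with length 4

4


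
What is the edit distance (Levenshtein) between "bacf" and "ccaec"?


Computing edit distance: "bacf" -> "ccaec"
DP table:
           c    c    a    e    c
      0    1    2    3    4    5
  b   1    1    2    3    4    5
  a   2    2    2    2    3    4
  c   3    2    2    3    3    3
  f   4    3    3    3    4    4
Edit distance = dp[4][5] = 4

4


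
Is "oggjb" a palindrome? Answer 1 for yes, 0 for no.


Input: oggjb
Reversed: bjggo
  Compare pos 0 ('o') with pos 4 ('b'): MISMATCH
  Compare pos 1 ('g') with pos 3 ('j'): MISMATCH
Result: not a palindrome

0


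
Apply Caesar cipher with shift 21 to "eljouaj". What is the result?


Caesar cipher: shift "eljouaj" by 21
  'e' (pos 4) + 21 = pos 25 = 'z'
  'l' (pos 11) + 21 = pos 6 = 'g'
  'j' (pos 9) + 21 = pos 4 = 'e'
  'o' (pos 14) + 21 = pos 9 = 'j'
  'u' (pos 20) + 21 = pos 15 = 'p'
  'a' (pos 0) + 21 = pos 21 = 'v'
  'j' (pos 9) + 21 = pos 4 = 'e'
Result: zgejpve

zgejpve


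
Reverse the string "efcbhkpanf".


Input: efcbhkpanf
Reading characters right to left:
  Position 9: 'f'
  Position 8: 'n'
  Position 7: 'a'
  Position 6: 'p'
  Position 5: 'k'
  Position 4: 'h'
  Position 3: 'b'
  Position 2: 'c'
  Position 1: 'f'
  Position 0: 'e'
Reversed: fnapkhbcfe

fnapkhbcfe


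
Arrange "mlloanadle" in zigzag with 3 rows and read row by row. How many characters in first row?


Zigzag "mlloanadle" into 3 rows:
Placing characters:
  'm' => row 0
  'l' => row 1
  'l' => row 2
  'o' => row 1
  'a' => row 0
  'n' => row 1
  'a' => row 2
  'd' => row 1
  'l' => row 0
  'e' => row 1
Rows:
  Row 0: "mal"
  Row 1: "londe"
  Row 2: "la"
First row length: 3

3


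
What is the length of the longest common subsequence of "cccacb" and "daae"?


LCS of "cccacb" and "daae"
DP table:
           d    a    a    e
      0    0    0    0    0
  c   0    0    0    0    0
  c   0    0    0    0    0
  c   0    0    0    0    0
  a   0    0    1    1    1
  c   0    0    1    1    1
  b   0    0    1    1    1
LCS length = dp[6][4] = 1

1


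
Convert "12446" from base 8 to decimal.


Input: "12446" in base 8
Positional expansion:
  Digit '1' (value 1) x 8^4 = 4096
  Digit '2' (value 2) x 8^3 = 1024
  Digit '4' (value 4) x 8^2 = 256
  Digit '4' (value 4) x 8^1 = 32
  Digit '6' (value 6) x 8^0 = 6
Sum = 5414

5414


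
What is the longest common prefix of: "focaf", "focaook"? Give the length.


Words: focaf, focaook
  Position 0: all 'f' => match
  Position 1: all 'o' => match
  Position 2: all 'c' => match
  Position 3: all 'a' => match
  Position 4: ('f', 'o') => mismatch, stop
LCP = "foca" (length 4)

4


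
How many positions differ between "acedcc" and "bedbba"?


Comparing "acedcc" and "bedbba" position by position:
  Position 0: 'a' vs 'b' => DIFFER
  Position 1: 'c' vs 'e' => DIFFER
  Position 2: 'e' vs 'd' => DIFFER
  Position 3: 'd' vs 'b' => DIFFER
  Position 4: 'c' vs 'b' => DIFFER
  Position 5: 'c' vs 'a' => DIFFER
Positions that differ: 6

6


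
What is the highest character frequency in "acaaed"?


Input: acaaed
Character counts:
  'a': 3
  'c': 1
  'd': 1
  'e': 1
Maximum frequency: 3

3


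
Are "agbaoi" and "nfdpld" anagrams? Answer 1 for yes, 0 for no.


Strings: "agbaoi", "nfdpld"
Sorted first:  aabgio
Sorted second: ddflnp
Differ at position 0: 'a' vs 'd' => not anagrams

0


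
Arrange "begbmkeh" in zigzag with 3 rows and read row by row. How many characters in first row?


Zigzag "begbmkeh" into 3 rows:
Placing characters:
  'b' => row 0
  'e' => row 1
  'g' => row 2
  'b' => row 1
  'm' => row 0
  'k' => row 1
  'e' => row 2
  'h' => row 1
Rows:
  Row 0: "bm"
  Row 1: "ebkh"
  Row 2: "ge"
First row length: 2

2


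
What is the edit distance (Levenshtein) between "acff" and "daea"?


Computing edit distance: "acff" -> "daea"
DP table:
           d    a    e    a
      0    1    2    3    4
  a   1    1    1    2    3
  c   2    2    2    2    3
  f   3    3    3    3    3
  f   4    4    4    4    4
Edit distance = dp[4][4] = 4

4


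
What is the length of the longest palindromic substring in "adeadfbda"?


Input: "adeadfbda"
Checking substrings for palindromes:
  No multi-char palindromic substrings found
Longest palindromic substring: "a" with length 1

1


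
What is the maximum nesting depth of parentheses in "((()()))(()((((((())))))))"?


Input: "((()()))(()((((((())))))))"
Tracking depth:
  Position 0 '(': depth becomes 1
  Position 1 '(': depth becomes 2
  Position 2 '(': depth becomes 3
  Position 3 ')': depth becomes 2
  Position 4 '(': depth becomes 3
  Position 5 ')': depth becomes 2
  Position 6 ')': depth becomes 1
  Position 7 ')': depth becomes 0
  Position 8 '(': depth becomes 1
  Position 9 '(': depth becomes 2
  Position 10 ')': depth becomes 1
  Position 11 '(': depth becomes 2
  Position 12 '(': depth becomes 3
  Position 13 '(': depth becomes 4
  Position 14 '(': depth becomes 5
  Position 15 '(': depth becomes 6
  Position 16 '(': depth becomes 7
  Position 17 '(': depth becomes 8
  Position 18 ')': depth becomes 7
  Position 19 ')': depth becomes 6
  Position 20 ')': depth becomes 5
  Position 21 ')': depth becomes 4
  Position 22 ')': depth becomes 3
  Position 23 ')': depth becomes 2
  Position 24 ')': depth becomes 1
  Position 25 ')': depth becomes 0
Maximum depth reached: 8

8


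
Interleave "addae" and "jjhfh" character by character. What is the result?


Interleaving "addae" and "jjhfh":
  Position 0: 'a' from first, 'j' from second => "aj"
  Position 1: 'd' from first, 'j' from second => "dj"
  Position 2: 'd' from first, 'h' from second => "dh"
  Position 3: 'a' from first, 'f' from second => "af"
  Position 4: 'e' from first, 'h' from second => "eh"
Result: ajdjdhafeh

ajdjdhafeh


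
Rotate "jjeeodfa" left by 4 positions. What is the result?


Input: "jjeeodfa", rotate left by 4
First 4 characters: "jjee"
Remaining characters: "odfa"
Concatenate remaining + first: "odfa" + "jjee" = "odfajjee"

odfajjee


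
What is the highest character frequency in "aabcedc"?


Input: aabcedc
Character counts:
  'a': 2
  'b': 1
  'c': 2
  'd': 1
  'e': 1
Maximum frequency: 2

2


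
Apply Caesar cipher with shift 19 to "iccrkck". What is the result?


Caesar cipher: shift "iccrkck" by 19
  'i' (pos 8) + 19 = pos 1 = 'b'
  'c' (pos 2) + 19 = pos 21 = 'v'
  'c' (pos 2) + 19 = pos 21 = 'v'
  'r' (pos 17) + 19 = pos 10 = 'k'
  'k' (pos 10) + 19 = pos 3 = 'd'
  'c' (pos 2) + 19 = pos 21 = 'v'
  'k' (pos 10) + 19 = pos 3 = 'd'
Result: bvvkdvd

bvvkdvd


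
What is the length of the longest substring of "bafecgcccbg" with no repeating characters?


Input: "bafecgcccbg"
Sliding window (track last position of each char):
  Position 0 ('b'): window [0,0] length 1 -- new best
  Position 1 ('a'): window [0,1] length 2 -- new best
  Position 2 ('f'): window [0,2] length 3 -- new best
  Position 3 ('e'): window [0,3] length 4 -- new best
  Position 4 ('c'): window [0,4] length 5 -- new best
  Position 5 ('g'): window [0,5] length 6 -- new best
  Position 6 ('c'): repeat (last at 4), move window start to 5
  Position 6 ('c'): window [5,6] length 2
  Position 7 ('c'): repeat (last at 6), move window start to 7
  Position 7 ('c'): window [7,7] length 1
  Position 8 ('c'): repeat (last at 7), move window start to 8
  Position 8 ('c'): window [8,8] length 1
  Position 9 ('b'): window [8,9] length 2
  Position 10 ('g'): window [8,10] length 3
Longest substring with no repeats: "bafecg" with length 6

6


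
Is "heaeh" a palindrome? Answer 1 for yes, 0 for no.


Input: heaeh
Reversed: heaeh
  Compare pos 0 ('h') with pos 4 ('h'): match
  Compare pos 1 ('e') with pos 3 ('e'): match
Result: palindrome

1


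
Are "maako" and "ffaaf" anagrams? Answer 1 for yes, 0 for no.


Strings: "maako", "ffaaf"
Sorted first:  aakmo
Sorted second: aafff
Differ at position 2: 'k' vs 'f' => not anagrams

0


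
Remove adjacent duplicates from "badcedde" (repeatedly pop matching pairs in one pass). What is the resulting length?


Input: badcedde
Stack-based adjacent duplicate removal:
  Read 'b': push. Stack: b
  Read 'a': push. Stack: ba
  Read 'd': push. Stack: bad
  Read 'c': push. Stack: badc
  Read 'e': push. Stack: badce
  Read 'd': push. Stack: badced
  Read 'd': matches stack top 'd' => pop. Stack: badce
  Read 'e': matches stack top 'e' => pop. Stack: badc
Final stack: "badc" (length 4)

4


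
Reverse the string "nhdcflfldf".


Input: nhdcflfldf
Reading characters right to left:
  Position 9: 'f'
  Position 8: 'd'
  Position 7: 'l'
  Position 6: 'f'
  Position 5: 'l'
  Position 4: 'f'
  Position 3: 'c'
  Position 2: 'd'
  Position 1: 'h'
  Position 0: 'n'
Reversed: fdlflfcdhn

fdlflfcdhn


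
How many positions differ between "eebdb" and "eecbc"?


Comparing "eebdb" and "eecbc" position by position:
  Position 0: 'e' vs 'e' => same
  Position 1: 'e' vs 'e' => same
  Position 2: 'b' vs 'c' => DIFFER
  Position 3: 'd' vs 'b' => DIFFER
  Position 4: 'b' vs 'c' => DIFFER
Positions that differ: 3

3


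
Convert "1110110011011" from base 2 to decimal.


Input: "1110110011011" in base 2
Positional expansion:
  Digit '1' (value 1) x 2^12 = 4096
  Digit '1' (value 1) x 2^11 = 2048
  Digit '1' (value 1) x 2^10 = 1024
  Digit '0' (value 0) x 2^9 = 0
  Digit '1' (value 1) x 2^8 = 256
  Digit '1' (value 1) x 2^7 = 128
  Digit '0' (value 0) x 2^6 = 0
  Digit '0' (value 0) x 2^5 = 0
  Digit '1' (value 1) x 2^4 = 16
  Digit '1' (value 1) x 2^3 = 8
  Digit '0' (value 0) x 2^2 = 0
  Digit '1' (value 1) x 2^1 = 2
  Digit '1' (value 1) x 2^0 = 1
Sum = 7579

7579


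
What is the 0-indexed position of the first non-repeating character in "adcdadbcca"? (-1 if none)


Input: adcdadbcca
Character frequencies:
  'a': 3
  'b': 1
  'c': 3
  'd': 3
Scanning left to right for freq == 1:
  Position 0 ('a'): freq=3, skip
  Position 1 ('d'): freq=3, skip
  Position 2 ('c'): freq=3, skip
  Position 3 ('d'): freq=3, skip
  Position 4 ('a'): freq=3, skip
  Position 5 ('d'): freq=3, skip
  Position 6 ('b'): unique! => answer = 6

6


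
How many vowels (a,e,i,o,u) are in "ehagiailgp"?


Input: ehagiailgp
Checking each character:
  'e' at position 0: vowel (running total: 1)
  'h' at position 1: consonant
  'a' at position 2: vowel (running total: 2)
  'g' at position 3: consonant
  'i' at position 4: vowel (running total: 3)
  'a' at position 5: vowel (running total: 4)
  'i' at position 6: vowel (running total: 5)
  'l' at position 7: consonant
  'g' at position 8: consonant
  'p' at position 9: consonant
Total vowels: 5

5


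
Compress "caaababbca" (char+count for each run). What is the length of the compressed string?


Input: caaababbca
Runs:
  'c' x 1 => "c1"
  'a' x 3 => "a3"
  'b' x 1 => "b1"
  'a' x 1 => "a1"
  'b' x 2 => "b2"
  'c' x 1 => "c1"
  'a' x 1 => "a1"
Compressed: "c1a3b1a1b2c1a1"
Compressed length: 14

14


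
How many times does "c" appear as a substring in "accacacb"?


Searching for "c" in "accacacb"
Scanning each position:
  Position 0: "a" => no
  Position 1: "c" => MATCH
  Position 2: "c" => MATCH
  Position 3: "a" => no
  Position 4: "c" => MATCH
  Position 5: "a" => no
  Position 6: "c" => MATCH
  Position 7: "b" => no
Total occurrences: 4

4


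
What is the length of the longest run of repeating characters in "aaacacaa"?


Input: "aaacacaa"
Scanning for longest run:
  Position 1 ('a'): continues run of 'a', length=2
  Position 2 ('a'): continues run of 'a', length=3
  Position 3 ('c'): new char, reset run to 1
  Position 4 ('a'): new char, reset run to 1
  Position 5 ('c'): new char, reset run to 1
  Position 6 ('a'): new char, reset run to 1
  Position 7 ('a'): continues run of 'a', length=2
Longest run: 'a' with length 3

3


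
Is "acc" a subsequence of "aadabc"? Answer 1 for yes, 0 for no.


Check if "acc" is a subsequence of "aadabc"
Greedy scan:
  Position 0 ('a'): matches sub[0] = 'a'
  Position 1 ('a'): no match needed
  Position 2 ('d'): no match needed
  Position 3 ('a'): no match needed
  Position 4 ('b'): no match needed
  Position 5 ('c'): matches sub[1] = 'c'
Only matched 2/3 characters => not a subsequence

0


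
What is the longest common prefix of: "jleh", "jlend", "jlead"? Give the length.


Words: jleh, jlend, jlead
  Position 0: all 'j' => match
  Position 1: all 'l' => match
  Position 2: all 'e' => match
  Position 3: ('h', 'n', 'a') => mismatch, stop
LCP = "jle" (length 3)

3


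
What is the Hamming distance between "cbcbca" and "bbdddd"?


Comparing "cbcbca" and "bbdddd" position by position:
  Position 0: 'c' vs 'b' => differ
  Position 1: 'b' vs 'b' => same
  Position 2: 'c' vs 'd' => differ
  Position 3: 'b' vs 'd' => differ
  Position 4: 'c' vs 'd' => differ
  Position 5: 'a' vs 'd' => differ
Total differences (Hamming distance): 5

5


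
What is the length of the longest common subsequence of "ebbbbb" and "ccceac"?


LCS of "ebbbbb" and "ccceac"
DP table:
           c    c    c    e    a    c
      0    0    0    0    0    0    0
  e   0    0    0    0    1    1    1
  b   0    0    0    0    1    1    1
  b   0    0    0    0    1    1    1
  b   0    0    0    0    1    1    1
  b   0    0    0    0    1    1    1
  b   0    0    0    0    1    1    1
LCS length = dp[6][6] = 1

1


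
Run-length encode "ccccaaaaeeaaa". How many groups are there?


Input: ccccaaaaeeaaa
Scanning for consecutive runs:
  Group 1: 'c' x 4 (positions 0-3)
  Group 2: 'a' x 4 (positions 4-7)
  Group 3: 'e' x 2 (positions 8-9)
  Group 4: 'a' x 3 (positions 10-12)
Total groups: 4

4


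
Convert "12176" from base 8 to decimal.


Input: "12176" in base 8
Positional expansion:
  Digit '1' (value 1) x 8^4 = 4096
  Digit '2' (value 2) x 8^3 = 1024
  Digit '1' (value 1) x 8^2 = 64
  Digit '7' (value 7) x 8^1 = 56
  Digit '6' (value 6) x 8^0 = 6
Sum = 5246

5246


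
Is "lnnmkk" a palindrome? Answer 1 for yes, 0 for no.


Input: lnnmkk
Reversed: kkmnnl
  Compare pos 0 ('l') with pos 5 ('k'): MISMATCH
  Compare pos 1 ('n') with pos 4 ('k'): MISMATCH
  Compare pos 2 ('n') with pos 3 ('m'): MISMATCH
Result: not a palindrome

0


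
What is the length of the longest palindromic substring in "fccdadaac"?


Input: "fccdadaac"
Checking substrings for palindromes:
  [3:6] "dad" (len 3) => palindrome
  [4:7] "ada" (len 3) => palindrome
  [1:3] "cc" (len 2) => palindrome
  [6:8] "aa" (len 2) => palindrome
Longest palindromic substring: "dad" with length 3

3


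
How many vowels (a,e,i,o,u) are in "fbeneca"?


Input: fbeneca
Checking each character:
  'f' at position 0: consonant
  'b' at position 1: consonant
  'e' at position 2: vowel (running total: 1)
  'n' at position 3: consonant
  'e' at position 4: vowel (running total: 2)
  'c' at position 5: consonant
  'a' at position 6: vowel (running total: 3)
Total vowels: 3

3


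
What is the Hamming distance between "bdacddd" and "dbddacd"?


Comparing "bdacddd" and "dbddacd" position by position:
  Position 0: 'b' vs 'd' => differ
  Position 1: 'd' vs 'b' => differ
  Position 2: 'a' vs 'd' => differ
  Position 3: 'c' vs 'd' => differ
  Position 4: 'd' vs 'a' => differ
  Position 5: 'd' vs 'c' => differ
  Position 6: 'd' vs 'd' => same
Total differences (Hamming distance): 6

6


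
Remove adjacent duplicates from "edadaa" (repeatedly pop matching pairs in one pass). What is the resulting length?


Input: edadaa
Stack-based adjacent duplicate removal:
  Read 'e': push. Stack: e
  Read 'd': push. Stack: ed
  Read 'a': push. Stack: eda
  Read 'd': push. Stack: edad
  Read 'a': push. Stack: edada
  Read 'a': matches stack top 'a' => pop. Stack: edad
Final stack: "edad" (length 4)

4


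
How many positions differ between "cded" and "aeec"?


Comparing "cded" and "aeec" position by position:
  Position 0: 'c' vs 'a' => DIFFER
  Position 1: 'd' vs 'e' => DIFFER
  Position 2: 'e' vs 'e' => same
  Position 3: 'd' vs 'c' => DIFFER
Positions that differ: 3

3


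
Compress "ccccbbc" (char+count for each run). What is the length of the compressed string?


Input: ccccbbc
Runs:
  'c' x 4 => "c4"
  'b' x 2 => "b2"
  'c' x 1 => "c1"
Compressed: "c4b2c1"
Compressed length: 6

6


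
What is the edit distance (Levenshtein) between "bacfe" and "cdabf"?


Computing edit distance: "bacfe" -> "cdabf"
DP table:
           c    d    a    b    f
      0    1    2    3    4    5
  b   1    1    2    3    3    4
  a   2    2    2    2    3    4
  c   3    2    3    3    3    4
  f   4    3    3    4    4    3
  e   5    4    4    4    5    4
Edit distance = dp[5][5] = 4

4


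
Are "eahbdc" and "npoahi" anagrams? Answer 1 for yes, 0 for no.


Strings: "eahbdc", "npoahi"
Sorted first:  abcdeh
Sorted second: ahinop
Differ at position 1: 'b' vs 'h' => not anagrams

0


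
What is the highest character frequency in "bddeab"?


Input: bddeab
Character counts:
  'a': 1
  'b': 2
  'd': 2
  'e': 1
Maximum frequency: 2

2


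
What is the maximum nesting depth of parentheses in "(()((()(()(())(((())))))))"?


Input: "(()((()(()(())(((())))))))"
Tracking depth:
  Position 0 '(': depth becomes 1
  Position 1 '(': depth becomes 2
  Position 2 ')': depth becomes 1
  Position 3 '(': depth becomes 2
  Position 4 '(': depth becomes 3
  Position 5 '(': depth becomes 4
  Position 6 ')': depth becomes 3
  Position 7 '(': depth becomes 4
  Position 8 '(': depth becomes 5
  Position 9 ')': depth becomes 4
  Position 10 '(': depth becomes 5
  Position 11 '(': depth becomes 6
  Position 12 ')': depth becomes 5
  Position 13 ')': depth becomes 4
  Position 14 '(': depth becomes 5
  Position 15 '(': depth becomes 6
  Position 16 '(': depth becomes 7
  Position 17 '(': depth becomes 8
  Position 18 ')': depth becomes 7
  Position 19 ')': depth becomes 6
  Position 20 ')': depth becomes 5
  Position 21 ')': depth becomes 4
  Position 22 ')': depth becomes 3
  Position 23 ')': depth becomes 2
  Position 24 ')': depth becomes 1
  Position 25 ')': depth becomes 0
Maximum depth reached: 8

8


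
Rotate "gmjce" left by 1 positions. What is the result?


Input: "gmjce", rotate left by 1
First 1 characters: "g"
Remaining characters: "mjce"
Concatenate remaining + first: "mjce" + "g" = "mjceg"

mjceg


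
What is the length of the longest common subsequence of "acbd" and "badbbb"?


LCS of "acbd" and "badbbb"
DP table:
           b    a    d    b    b    b
      0    0    0    0    0    0    0
  a   0    0    1    1    1    1    1
  c   0    0    1    1    1    1    1
  b   0    1    1    1    2    2    2
  d   0    1    1    2    2    2    2
LCS length = dp[4][6] = 2

2


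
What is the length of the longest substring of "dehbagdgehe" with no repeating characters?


Input: "dehbagdgehe"
Sliding window (track last position of each char):
  Position 0 ('d'): window [0,0] length 1 -- new best
  Position 1 ('e'): window [0,1] length 2 -- new best
  Position 2 ('h'): window [0,2] length 3 -- new best
  Position 3 ('b'): window [0,3] length 4 -- new best
  Position 4 ('a'): window [0,4] length 5 -- new best
  Position 5 ('g'): window [0,5] length 6 -- new best
  Position 6 ('d'): repeat (last at 0), move window start to 1
  Position 6 ('d'): window [1,6] length 6
  Position 7 ('g'): repeat (last at 5), move window start to 6
  Position 7 ('g'): window [6,7] length 2
  Position 8 ('e'): window [6,8] length 3
  Position 9 ('h'): window [6,9] length 4
  Position 10 ('e'): repeat (last at 8), move window start to 9
  Position 10 ('e'): window [9,10] length 2
Longest substring with no repeats: "dehbag" with length 6

6
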